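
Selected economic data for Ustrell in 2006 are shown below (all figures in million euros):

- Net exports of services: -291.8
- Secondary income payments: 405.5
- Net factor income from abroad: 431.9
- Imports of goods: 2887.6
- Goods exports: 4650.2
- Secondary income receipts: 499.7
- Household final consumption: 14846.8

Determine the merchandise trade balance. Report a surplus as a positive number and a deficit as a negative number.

Goods balance = 4650.2 - 2887.6 = 1762.6

1762.6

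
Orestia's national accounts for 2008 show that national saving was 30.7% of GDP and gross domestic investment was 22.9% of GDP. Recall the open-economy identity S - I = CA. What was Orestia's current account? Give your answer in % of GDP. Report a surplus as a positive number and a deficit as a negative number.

CA = S - I = 30.7 - 22.9 = 7.8

7.8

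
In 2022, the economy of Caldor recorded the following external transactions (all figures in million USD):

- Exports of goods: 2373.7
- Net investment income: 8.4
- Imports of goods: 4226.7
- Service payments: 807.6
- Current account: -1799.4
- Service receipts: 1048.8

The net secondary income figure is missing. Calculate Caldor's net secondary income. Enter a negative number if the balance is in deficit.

Current account = goods balance + services balance + net primary income + net secondary income
Sum of the known components = -1603.4
Net secondary income = CA - (known components) = -1799.4 - (-1603.4) = -196.0

-196.0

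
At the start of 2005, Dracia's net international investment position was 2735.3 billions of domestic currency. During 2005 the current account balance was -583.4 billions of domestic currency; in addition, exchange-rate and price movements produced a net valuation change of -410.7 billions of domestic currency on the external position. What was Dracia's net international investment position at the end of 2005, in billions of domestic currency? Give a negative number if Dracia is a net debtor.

Change in NIIP = current account + net valuation change = -583.4 + (-410.7) = -994.1
End-of-year NIIP = 2735.3 + (-994.1) = 1741.2

1741.2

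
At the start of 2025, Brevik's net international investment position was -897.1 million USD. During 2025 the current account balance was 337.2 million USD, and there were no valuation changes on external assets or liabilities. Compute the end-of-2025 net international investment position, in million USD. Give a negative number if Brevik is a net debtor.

With no valuation effects, change in NIIP = current account = 337.2
End-of-year NIIP = -897.1 + 337.2 = -559.9

-559.9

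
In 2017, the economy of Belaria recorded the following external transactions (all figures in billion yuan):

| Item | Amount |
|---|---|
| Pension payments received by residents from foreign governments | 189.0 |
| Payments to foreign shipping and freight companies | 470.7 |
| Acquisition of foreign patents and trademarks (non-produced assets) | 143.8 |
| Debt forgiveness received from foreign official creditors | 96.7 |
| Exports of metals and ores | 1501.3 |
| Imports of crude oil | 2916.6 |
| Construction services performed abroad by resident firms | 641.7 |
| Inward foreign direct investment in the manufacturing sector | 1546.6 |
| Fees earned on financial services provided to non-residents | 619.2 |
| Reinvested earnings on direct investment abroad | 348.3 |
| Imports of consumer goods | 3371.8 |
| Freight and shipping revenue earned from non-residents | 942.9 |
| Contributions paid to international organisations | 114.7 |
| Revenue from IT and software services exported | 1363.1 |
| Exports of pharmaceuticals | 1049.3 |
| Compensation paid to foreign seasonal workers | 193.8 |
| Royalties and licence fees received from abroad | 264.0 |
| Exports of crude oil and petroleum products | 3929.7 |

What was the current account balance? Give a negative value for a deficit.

Goods: -2916.6 + 1049.3 + 1501.3 + 3929.7 - 3371.8 = 191.9
Services: -470.7 + 619.2 + 641.7 + 264.0 + 1363.1 + 942.9 = 3360.2
Primary income: 348.3 - 193.8 = 154.5
Secondary income: -114.7 + 189.0 = 74.3
Current account = 191.9 + 3360.2 + 154.5 + 74.3 = 3780.9
(Excluded from the current account — capital account: acquisition of foreign patents and trademarks (non-produced assets) 143.8, debt forgiveness received from foreign official creditors 96.7; financial account: inward foreign direct investment in the manufacturing sector 1546.6.)

3780.9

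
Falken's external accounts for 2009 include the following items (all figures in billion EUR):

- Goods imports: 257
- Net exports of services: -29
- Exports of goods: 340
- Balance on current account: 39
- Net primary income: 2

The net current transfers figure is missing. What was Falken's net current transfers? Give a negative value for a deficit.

-17

Current account = goods balance + services balance + net primary income + net secondary income
Sum of the known components = 56
Net current transfers = CA - (known components) = 39 - 56 = -17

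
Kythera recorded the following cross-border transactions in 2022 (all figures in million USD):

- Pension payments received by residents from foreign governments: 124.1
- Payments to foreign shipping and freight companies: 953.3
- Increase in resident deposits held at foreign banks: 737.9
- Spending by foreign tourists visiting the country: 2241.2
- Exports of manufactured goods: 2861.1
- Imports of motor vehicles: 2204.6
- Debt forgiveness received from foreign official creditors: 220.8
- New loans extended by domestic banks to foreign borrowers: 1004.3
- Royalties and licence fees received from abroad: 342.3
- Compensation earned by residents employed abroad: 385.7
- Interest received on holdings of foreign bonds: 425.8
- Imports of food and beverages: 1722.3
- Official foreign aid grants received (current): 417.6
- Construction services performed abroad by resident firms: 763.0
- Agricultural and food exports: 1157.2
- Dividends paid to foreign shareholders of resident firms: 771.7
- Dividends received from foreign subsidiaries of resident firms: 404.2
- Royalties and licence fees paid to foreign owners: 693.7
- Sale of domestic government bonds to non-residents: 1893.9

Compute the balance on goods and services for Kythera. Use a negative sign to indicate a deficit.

Goods: -2204.6 + 2861.1 + 1157.2 - 1722.3 = 91.4
Services: -693.7 + 763.0 - 953.3 + 2241.2 + 342.3 = 1699.5
Trade balance = 91.4 + 1699.5 = 1790.9
(Excluded from the trade balance — secondary income: pension payments received by residents from foreign governments 124.1, official foreign aid grants received (current) 417.6; financial account: increase in resident deposits held at foreign banks 737.9, new loans extended by domestic banks to foreign borrowers 1004.3, sale of domestic government bonds to non-residents 1893.9; capital account: debt forgiveness received from foreign official creditors 220.8; primary income: compensation earned by residents employed abroad 385.7, interest received on holdings of foreign bonds 425.8, dividends paid to foreign shareholders of resident firms 771.7, dividends received from foreign subsidiaries of resident firms 404.2.)

1790.9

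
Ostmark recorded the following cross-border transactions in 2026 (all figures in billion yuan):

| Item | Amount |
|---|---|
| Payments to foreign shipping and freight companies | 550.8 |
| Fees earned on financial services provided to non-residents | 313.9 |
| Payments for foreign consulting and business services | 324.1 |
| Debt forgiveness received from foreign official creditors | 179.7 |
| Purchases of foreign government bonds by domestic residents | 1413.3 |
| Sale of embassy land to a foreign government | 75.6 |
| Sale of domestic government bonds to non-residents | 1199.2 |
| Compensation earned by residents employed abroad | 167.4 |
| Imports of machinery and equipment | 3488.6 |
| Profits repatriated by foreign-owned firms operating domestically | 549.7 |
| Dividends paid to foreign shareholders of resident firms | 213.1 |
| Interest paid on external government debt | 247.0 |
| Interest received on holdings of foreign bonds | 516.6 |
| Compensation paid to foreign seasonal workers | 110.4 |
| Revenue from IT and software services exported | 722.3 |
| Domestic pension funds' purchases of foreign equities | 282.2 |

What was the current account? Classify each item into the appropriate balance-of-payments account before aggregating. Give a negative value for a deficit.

-3763.5

Goods: -3488.6
Services: -324.1 - 550.8 + 313.9 + 722.3 = 161.3
Primary income: -549.7 + 516.6 - 213.1 - 110.4 + 167.4 - 247.0 = -436.2
Current account = (-3488.6) + 161.3 + (-436.2) = -3763.5
(Excluded from the current account — capital account: debt forgiveness received from foreign official creditors 179.7, sale of embassy land to a foreign government 75.6; financial account: purchases of foreign government bonds by domestic residents 1413.3, sale of domestic government bonds to non-residents 1199.2, domestic pension funds' purchases of foreign equities 282.2.)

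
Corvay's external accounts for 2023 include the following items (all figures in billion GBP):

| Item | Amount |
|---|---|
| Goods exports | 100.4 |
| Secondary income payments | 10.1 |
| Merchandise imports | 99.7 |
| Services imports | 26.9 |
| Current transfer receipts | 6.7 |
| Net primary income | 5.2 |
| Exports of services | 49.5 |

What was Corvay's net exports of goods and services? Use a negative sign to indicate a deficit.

Goods balance = 100.4 - 99.7 = 0.7
Services balance = 49.5 - 26.9 = 22.6
Trade balance (goods + services) = 0.7 + 22.6 = 23.3

23.3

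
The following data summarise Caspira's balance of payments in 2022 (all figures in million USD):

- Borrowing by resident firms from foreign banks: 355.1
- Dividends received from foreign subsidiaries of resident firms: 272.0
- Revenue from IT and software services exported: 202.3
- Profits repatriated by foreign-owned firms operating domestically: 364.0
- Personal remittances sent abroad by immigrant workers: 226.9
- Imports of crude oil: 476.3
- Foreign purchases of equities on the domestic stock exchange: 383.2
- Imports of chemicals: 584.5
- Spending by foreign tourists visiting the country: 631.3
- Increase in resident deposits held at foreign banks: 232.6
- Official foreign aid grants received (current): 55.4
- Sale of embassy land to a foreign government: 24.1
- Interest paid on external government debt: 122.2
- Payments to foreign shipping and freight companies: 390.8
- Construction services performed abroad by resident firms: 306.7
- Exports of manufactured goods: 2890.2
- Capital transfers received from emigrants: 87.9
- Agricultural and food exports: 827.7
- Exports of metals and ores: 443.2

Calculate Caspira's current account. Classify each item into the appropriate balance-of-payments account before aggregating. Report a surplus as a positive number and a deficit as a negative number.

3464.1

Goods: 827.7 + 2890.2 - 476.3 + 443.2 - 584.5 = 3100.3
Services: 631.3 - 390.8 + 306.7 + 202.3 = 749.5
Primary income: -122.2 + 272.0 - 364.0 = -214.2
Secondary income: -226.9 + 55.4 = -171.5
Current account = 3100.3 + 749.5 + (-214.2) + (-171.5) = 3464.1
(Excluded from the current account — financial account: borrowing by resident firms from foreign banks 355.1, foreign purchases of equities on the domestic stock exchange 383.2, increase in resident deposits held at foreign banks 232.6; capital account: sale of embassy land to a foreign government 24.1, capital transfers received from emigrants 87.9.)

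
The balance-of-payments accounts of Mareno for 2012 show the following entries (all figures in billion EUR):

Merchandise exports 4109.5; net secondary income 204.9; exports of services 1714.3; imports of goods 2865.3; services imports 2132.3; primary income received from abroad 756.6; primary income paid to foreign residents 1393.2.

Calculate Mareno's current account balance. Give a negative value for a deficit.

394.5

Goods balance = 4109.5 - 2865.3 = 1244.2
Services balance = 1714.3 - 2132.3 = -418.0
Trade balance (goods + services) = 1244.2 + (-418.0) = 826.2
Net primary income = 756.6 - 1393.2 = -636.6
Net secondary income = 204.9
Current account = 826.2 + (-636.6) + 204.9 = 394.5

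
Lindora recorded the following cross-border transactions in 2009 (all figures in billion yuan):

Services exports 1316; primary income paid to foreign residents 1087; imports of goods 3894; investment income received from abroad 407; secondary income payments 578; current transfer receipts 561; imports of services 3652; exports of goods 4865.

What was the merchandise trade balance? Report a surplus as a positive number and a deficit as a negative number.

971

Goods balance = 4865 - 3894 = 971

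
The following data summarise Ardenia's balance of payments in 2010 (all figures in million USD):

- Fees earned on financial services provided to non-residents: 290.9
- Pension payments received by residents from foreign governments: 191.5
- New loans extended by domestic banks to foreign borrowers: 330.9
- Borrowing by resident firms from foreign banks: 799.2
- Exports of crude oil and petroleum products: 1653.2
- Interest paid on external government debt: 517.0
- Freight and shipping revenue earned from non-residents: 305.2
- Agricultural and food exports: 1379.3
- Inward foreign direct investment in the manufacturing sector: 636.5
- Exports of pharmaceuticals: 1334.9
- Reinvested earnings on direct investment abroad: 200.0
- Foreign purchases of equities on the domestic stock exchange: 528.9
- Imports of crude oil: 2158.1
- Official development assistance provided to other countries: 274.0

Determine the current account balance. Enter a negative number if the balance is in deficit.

Goods: -2158.1 + 1379.3 + 1334.9 + 1653.2 = 2209.3
Services: 305.2 + 290.9 = 596.1
Primary income: -517.0 + 200.0 = -317.0
Secondary income: -274.0 + 191.5 = -82.5
Current account = 2209.3 + 596.1 + (-317.0) + (-82.5) = 2405.9
(Excluded from the current account — financial account: new loans extended by domestic banks to foreign borrowers 330.9, borrowing by resident firms from foreign banks 799.2, inward foreign direct investment in the manufacturing sector 636.5, foreign purchases of equities on the domestic stock exchange 528.9.)

2405.9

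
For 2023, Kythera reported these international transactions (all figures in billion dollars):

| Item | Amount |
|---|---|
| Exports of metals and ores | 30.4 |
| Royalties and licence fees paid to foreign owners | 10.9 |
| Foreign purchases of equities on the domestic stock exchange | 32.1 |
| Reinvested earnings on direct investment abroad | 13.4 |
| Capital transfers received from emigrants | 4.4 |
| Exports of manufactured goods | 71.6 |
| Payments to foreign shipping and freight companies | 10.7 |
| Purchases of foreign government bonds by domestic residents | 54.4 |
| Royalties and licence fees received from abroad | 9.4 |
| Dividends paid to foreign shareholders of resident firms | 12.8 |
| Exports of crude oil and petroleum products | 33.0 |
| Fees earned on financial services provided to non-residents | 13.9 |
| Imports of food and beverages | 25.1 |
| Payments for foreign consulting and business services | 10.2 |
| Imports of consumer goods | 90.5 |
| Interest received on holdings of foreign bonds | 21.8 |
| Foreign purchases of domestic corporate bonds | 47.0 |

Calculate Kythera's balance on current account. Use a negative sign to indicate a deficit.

Goods: 30.4 - 25.1 + 33.0 + 71.6 - 90.5 = 19.4
Services: 13.9 - 10.9 - 10.7 - 10.2 + 9.4 = -8.5
Primary income: -12.8 + 21.8 + 13.4 = 22.4
Current account = 19.4 + (-8.5) + 22.4 = 33.3
(Excluded from the current account — financial account: foreign purchases of equities on the domestic stock exchange 32.1, purchases of foreign government bonds by domestic residents 54.4, foreign purchases of domestic corporate bonds 47.0; capital account: capital transfers received from emigrants 4.4.)

33.3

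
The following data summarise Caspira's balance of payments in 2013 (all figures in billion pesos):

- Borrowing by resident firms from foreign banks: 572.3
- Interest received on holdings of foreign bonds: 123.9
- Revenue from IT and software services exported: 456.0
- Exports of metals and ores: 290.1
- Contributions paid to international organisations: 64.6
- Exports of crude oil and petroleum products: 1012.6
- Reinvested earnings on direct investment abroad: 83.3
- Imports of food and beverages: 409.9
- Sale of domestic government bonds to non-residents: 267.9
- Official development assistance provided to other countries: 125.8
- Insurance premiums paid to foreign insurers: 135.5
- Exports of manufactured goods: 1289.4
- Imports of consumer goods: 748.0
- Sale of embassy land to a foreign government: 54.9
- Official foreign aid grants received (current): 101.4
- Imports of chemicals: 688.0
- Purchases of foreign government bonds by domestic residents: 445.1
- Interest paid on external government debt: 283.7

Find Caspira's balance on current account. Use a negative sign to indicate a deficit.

Goods: -748.0 - 688.0 + 1012.6 - 409.9 + 290.1 + 1289.4 = 746.2
Services: -135.5 + 456.0 = 320.5
Primary income: 123.9 - 283.7 + 83.3 = -76.5
Secondary income: -125.8 + 101.4 - 64.6 = -89.0
Current account = 746.2 + 320.5 + (-76.5) + (-89.0) = 901.2
(Excluded from the current account — financial account: borrowing by resident firms from foreign banks 572.3, sale of domestic government bonds to non-residents 267.9, purchases of foreign government bonds by domestic residents 445.1; capital account: sale of embassy land to a foreign government 54.9.)

901.2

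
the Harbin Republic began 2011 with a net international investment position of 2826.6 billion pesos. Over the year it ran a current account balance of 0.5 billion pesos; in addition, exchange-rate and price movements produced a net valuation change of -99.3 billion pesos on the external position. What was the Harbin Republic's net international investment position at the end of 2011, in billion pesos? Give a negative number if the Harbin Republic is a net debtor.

2727.8

Change in NIIP = current account + net valuation change = 0.5 + (-99.3) = -98.8
End-of-year NIIP = 2826.6 + (-98.8) = 2727.8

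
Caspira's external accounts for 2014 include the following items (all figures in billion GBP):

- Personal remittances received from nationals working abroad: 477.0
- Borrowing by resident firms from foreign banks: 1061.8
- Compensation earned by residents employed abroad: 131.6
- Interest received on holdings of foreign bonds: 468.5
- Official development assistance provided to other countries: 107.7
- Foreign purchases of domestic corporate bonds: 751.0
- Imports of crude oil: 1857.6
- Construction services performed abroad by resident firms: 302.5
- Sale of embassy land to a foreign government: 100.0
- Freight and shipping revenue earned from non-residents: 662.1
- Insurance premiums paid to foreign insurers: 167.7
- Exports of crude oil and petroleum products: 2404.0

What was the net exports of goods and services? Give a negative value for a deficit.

1343.3

Goods: 2404.0 - 1857.6 = 546.4
Services: -167.7 + 662.1 + 302.5 = 796.9
Trade balance = 546.4 + 796.9 = 1343.3
(Excluded from the trade balance — secondary income: personal remittances received from nationals working abroad 477.0, official development assistance provided to other countries 107.7; financial account: borrowing by resident firms from foreign banks 1061.8, foreign purchases of domestic corporate bonds 751.0; primary income: compensation earned by residents employed abroad 131.6, interest received on holdings of foreign bonds 468.5; capital account: sale of embassy land to a foreign government 100.0.)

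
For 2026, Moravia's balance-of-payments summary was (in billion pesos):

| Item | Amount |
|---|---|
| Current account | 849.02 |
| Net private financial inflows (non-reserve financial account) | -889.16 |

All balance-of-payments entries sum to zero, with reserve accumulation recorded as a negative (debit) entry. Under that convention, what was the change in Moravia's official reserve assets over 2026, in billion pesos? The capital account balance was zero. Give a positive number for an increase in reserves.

Official reserve transactions balance = -(849.02 + (-889.16)) = 40.14
An accumulation of reserves is recorded as a debit (negative entry), so the change in the stock of reserves is the negative of that balance.
Change in official reserves = -(40.14) = -40.14

-40.14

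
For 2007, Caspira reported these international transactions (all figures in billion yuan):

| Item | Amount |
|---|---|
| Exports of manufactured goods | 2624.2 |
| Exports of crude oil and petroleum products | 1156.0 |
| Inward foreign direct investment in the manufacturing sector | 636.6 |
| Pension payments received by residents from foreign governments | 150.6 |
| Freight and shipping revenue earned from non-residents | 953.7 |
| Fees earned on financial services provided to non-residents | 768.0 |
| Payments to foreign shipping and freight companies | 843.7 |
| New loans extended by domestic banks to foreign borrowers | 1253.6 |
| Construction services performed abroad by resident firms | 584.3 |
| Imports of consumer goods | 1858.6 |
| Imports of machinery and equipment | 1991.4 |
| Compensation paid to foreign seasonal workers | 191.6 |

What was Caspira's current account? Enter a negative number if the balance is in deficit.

1351.5

Goods: -1858.6 + 1156.0 + 2624.2 - 1991.4 = -69.8
Services: -843.7 + 953.7 + 584.3 + 768.0 = 1462.3
Primary income: -191.6
Secondary income: 150.6
Current account = (-69.8) + 1462.3 + (-191.6) + 150.6 = 1351.5
(Excluded from the current account — financial account: inward foreign direct investment in the manufacturing sector 636.6, new loans extended by domestic banks to foreign borrowers 1253.6.)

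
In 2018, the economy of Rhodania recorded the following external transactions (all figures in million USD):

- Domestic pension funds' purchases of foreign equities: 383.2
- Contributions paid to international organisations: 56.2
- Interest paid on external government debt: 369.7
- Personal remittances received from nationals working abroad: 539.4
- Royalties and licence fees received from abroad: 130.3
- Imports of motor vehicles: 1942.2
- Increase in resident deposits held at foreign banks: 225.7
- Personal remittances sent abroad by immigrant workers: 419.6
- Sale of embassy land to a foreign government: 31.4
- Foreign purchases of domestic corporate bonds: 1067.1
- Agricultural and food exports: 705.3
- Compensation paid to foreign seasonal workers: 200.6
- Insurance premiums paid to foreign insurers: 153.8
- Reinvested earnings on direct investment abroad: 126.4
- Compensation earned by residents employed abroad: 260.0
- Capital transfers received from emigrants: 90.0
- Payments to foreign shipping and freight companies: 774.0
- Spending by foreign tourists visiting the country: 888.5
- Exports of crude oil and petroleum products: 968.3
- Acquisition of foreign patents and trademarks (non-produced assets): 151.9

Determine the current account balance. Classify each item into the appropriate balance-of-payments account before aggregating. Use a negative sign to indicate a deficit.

Goods: -1942.2 + 968.3 + 705.3 = -268.6
Services: -153.8 + 888.5 - 774.0 + 130.3 = 91.0
Primary income: 126.4 - 369.7 + 260.0 - 200.6 = -183.9
Secondary income: 539.4 - 56.2 - 419.6 = 63.6
Current account = (-268.6) + 91.0 + (-183.9) + 63.6 = -297.9
(Excluded from the current account — financial account: domestic pension funds' purchases of foreign equities 383.2, increase in resident deposits held at foreign banks 225.7, foreign purchases of domestic corporate bonds 1067.1; capital account: sale of embassy land to a foreign government 31.4, capital transfers received from emigrants 90.0, acquisition of foreign patents and trademarks (non-produced assets) 151.9.)

-297.9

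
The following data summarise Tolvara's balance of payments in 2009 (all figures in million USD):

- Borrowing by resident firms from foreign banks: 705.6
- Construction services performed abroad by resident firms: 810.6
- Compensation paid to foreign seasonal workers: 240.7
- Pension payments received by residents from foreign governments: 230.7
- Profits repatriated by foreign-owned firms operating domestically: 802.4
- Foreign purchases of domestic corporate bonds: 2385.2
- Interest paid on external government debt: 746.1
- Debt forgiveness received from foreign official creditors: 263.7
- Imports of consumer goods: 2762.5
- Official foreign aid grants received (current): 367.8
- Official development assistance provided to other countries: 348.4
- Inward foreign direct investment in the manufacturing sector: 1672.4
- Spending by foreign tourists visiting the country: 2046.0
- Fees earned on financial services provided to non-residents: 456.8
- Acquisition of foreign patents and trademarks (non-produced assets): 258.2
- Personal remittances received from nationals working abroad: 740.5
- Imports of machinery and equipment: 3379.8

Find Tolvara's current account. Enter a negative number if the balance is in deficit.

Goods: -3379.8 - 2762.5 = -6142.3
Services: 456.8 + 810.6 + 2046.0 = 3313.4
Primary income: -802.4 - 746.1 - 240.7 = -1789.2
Secondary income: 740.5 + 230.7 + 367.8 - 348.4 = 990.6
Current account = (-6142.3) + 3313.4 + (-1789.2) + 990.6 = -3627.5
(Excluded from the current account — financial account: borrowing by resident firms from foreign banks 705.6, foreign purchases of domestic corporate bonds 2385.2, inward foreign direct investment in the manufacturing sector 1672.4; capital account: debt forgiveness received from foreign official creditors 263.7, acquisition of foreign patents and trademarks (non-produced assets) 258.2.)

-3627.5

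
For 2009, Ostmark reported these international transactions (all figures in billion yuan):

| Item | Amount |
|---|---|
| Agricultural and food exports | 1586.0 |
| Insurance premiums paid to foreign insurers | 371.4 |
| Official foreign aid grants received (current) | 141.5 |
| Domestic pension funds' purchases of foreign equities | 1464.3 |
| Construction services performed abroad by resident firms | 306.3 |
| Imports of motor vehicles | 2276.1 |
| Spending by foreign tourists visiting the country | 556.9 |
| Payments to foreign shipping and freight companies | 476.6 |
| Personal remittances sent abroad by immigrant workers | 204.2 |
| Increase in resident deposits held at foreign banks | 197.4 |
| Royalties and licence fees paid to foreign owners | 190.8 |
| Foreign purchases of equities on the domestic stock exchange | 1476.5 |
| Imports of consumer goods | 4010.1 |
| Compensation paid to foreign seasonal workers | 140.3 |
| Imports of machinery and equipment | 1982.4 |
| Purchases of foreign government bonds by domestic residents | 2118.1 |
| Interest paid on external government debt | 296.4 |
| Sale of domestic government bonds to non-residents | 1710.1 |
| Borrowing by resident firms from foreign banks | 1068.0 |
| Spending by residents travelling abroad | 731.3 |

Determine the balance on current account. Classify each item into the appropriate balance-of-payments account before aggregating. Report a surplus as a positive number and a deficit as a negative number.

Goods: -1982.4 - 2276.1 + 1586.0 - 4010.1 = -6682.6
Services: 556.9 - 476.6 - 190.8 - 731.3 - 371.4 + 306.3 = -906.9
Primary income: -140.3 - 296.4 = -436.7
Secondary income: 141.5 - 204.2 = -62.7
Current account = (-6682.6) + (-906.9) + (-436.7) + (-62.7) = -8088.9
(Excluded from the current account — financial account: domestic pension funds' purchases of foreign equities 1464.3, increase in resident deposits held at foreign banks 197.4, foreign purchases of equities on the domestic stock exchange 1476.5, purchases of foreign government bonds by domestic residents 2118.1, sale of domestic government bonds to non-residents 1710.1, borrowing by resident firms from foreign banks 1068.0.)

-8088.9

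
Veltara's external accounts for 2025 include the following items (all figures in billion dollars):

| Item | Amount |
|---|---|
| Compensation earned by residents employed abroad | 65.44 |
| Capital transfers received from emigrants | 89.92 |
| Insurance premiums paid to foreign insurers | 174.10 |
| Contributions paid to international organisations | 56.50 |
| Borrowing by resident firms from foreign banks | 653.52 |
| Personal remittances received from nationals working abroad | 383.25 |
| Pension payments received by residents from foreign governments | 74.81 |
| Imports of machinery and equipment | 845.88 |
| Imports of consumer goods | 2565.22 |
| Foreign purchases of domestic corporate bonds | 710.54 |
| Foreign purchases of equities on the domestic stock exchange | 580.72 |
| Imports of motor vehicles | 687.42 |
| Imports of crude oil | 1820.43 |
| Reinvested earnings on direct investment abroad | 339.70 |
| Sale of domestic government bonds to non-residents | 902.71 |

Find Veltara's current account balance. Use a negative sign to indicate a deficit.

Goods: -2565.22 - 687.42 - 845.88 - 1820.43 = -5918.95
Services: -174.10
Primary income: 339.70 + 65.44 = 405.14
Secondary income: 74.81 - 56.50 + 383.25 = 401.56
Current account = (-5918.95) + (-174.10) + 405.14 + 401.56 = -5286.35
(Excluded from the current account — capital account: capital transfers received from emigrants 89.92; financial account: borrowing by resident firms from foreign banks 653.52, foreign purchases of domestic corporate bonds 710.54, foreign purchases of equities on the domestic stock exchange 580.72, sale of domestic government bonds to non-residents 902.71.)

-5286.35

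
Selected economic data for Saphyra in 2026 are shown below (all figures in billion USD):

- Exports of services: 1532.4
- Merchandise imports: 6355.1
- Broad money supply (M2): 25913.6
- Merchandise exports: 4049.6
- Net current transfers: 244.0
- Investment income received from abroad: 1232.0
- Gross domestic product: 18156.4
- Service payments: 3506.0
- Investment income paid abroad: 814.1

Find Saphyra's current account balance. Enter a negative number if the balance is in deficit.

Goods balance = 4049.6 - 6355.1 = -2305.5
Services balance = 1532.4 - 3506.0 = -1973.6
Trade balance (goods + services) = -2305.5 + (-1973.6) = -4279.1
Net primary income = 1232.0 - 814.1 = 417.9
Net secondary income = 244.0
Current account = -4279.1 + 417.9 + 244.0 = -3617.2

-3617.2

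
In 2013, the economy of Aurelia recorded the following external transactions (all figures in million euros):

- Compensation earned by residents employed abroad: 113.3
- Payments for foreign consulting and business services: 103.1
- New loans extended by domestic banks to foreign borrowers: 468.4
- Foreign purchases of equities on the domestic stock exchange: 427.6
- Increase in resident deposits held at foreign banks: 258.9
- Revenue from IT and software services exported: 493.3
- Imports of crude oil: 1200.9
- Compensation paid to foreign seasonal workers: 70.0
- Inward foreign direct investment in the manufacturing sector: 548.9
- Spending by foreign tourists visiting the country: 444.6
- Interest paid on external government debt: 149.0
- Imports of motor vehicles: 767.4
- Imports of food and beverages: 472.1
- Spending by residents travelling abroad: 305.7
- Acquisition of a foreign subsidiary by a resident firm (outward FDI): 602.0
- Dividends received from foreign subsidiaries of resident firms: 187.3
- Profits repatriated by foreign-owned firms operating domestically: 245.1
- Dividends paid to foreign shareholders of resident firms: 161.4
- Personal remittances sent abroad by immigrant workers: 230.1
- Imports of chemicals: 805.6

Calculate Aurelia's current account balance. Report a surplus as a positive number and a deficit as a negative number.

-3271.9

Goods: -805.6 - 472.1 - 1200.9 - 767.4 = -3246.0
Services: 493.3 - 103.1 - 305.7 + 444.6 = 529.1
Primary income: 187.3 - 70.0 - 161.4 - 245.1 + 113.3 - 149.0 = -324.9
Secondary income: -230.1
Current account = (-3246.0) + 529.1 + (-324.9) + (-230.1) = -3271.9
(Excluded from the current account — financial account: new loans extended by domestic banks to foreign borrowers 468.4, foreign purchases of equities on the domestic stock exchange 427.6, increase in resident deposits held at foreign banks 258.9, inward foreign direct investment in the manufacturing sector 548.9, acquisition of a foreign subsidiary by a resident firm (outward FDI) 602.0.)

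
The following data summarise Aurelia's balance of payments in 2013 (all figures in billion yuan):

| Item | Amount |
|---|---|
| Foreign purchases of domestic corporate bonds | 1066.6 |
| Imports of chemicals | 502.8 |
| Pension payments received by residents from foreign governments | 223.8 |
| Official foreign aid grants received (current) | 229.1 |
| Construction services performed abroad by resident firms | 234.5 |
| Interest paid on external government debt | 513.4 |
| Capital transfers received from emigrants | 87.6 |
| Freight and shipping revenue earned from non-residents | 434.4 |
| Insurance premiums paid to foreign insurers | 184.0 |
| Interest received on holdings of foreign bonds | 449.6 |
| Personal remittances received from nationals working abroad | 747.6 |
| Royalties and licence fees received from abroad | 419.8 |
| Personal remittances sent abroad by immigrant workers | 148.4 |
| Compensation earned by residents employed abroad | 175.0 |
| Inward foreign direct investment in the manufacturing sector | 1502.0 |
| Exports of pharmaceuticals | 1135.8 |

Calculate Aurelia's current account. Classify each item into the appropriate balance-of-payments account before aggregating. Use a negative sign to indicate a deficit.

Goods: -502.8 + 1135.8 = 633.0
Services: 419.8 + 234.5 - 184.0 + 434.4 = 904.7
Primary income: 175.0 - 513.4 + 449.6 = 111.2
Secondary income: -148.4 + 229.1 + 747.6 + 223.8 = 1052.1
Current account = 633.0 + 904.7 + 111.2 + 1052.1 = 2701.0
(Excluded from the current account — financial account: foreign purchases of domestic corporate bonds 1066.6, inward foreign direct investment in the manufacturing sector 1502.0; capital account: capital transfers received from emigrants 87.6.)

2701.0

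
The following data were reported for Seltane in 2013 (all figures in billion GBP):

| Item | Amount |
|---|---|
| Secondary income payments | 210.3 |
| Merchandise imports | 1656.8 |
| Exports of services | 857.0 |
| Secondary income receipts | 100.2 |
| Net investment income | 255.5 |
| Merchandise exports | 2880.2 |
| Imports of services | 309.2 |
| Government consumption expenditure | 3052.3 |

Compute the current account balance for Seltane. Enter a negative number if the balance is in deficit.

1916.6

Goods balance = 2880.2 - 1656.8 = 1223.4
Services balance = 857.0 - 309.2 = 547.8
Trade balance (goods + services) = 1223.4 + 547.8 = 1771.2
Net primary income = 255.5
Net secondary income = 100.2 - 210.3 = -110.1
Current account = 1771.2 + 255.5 + (-110.1) = 1916.6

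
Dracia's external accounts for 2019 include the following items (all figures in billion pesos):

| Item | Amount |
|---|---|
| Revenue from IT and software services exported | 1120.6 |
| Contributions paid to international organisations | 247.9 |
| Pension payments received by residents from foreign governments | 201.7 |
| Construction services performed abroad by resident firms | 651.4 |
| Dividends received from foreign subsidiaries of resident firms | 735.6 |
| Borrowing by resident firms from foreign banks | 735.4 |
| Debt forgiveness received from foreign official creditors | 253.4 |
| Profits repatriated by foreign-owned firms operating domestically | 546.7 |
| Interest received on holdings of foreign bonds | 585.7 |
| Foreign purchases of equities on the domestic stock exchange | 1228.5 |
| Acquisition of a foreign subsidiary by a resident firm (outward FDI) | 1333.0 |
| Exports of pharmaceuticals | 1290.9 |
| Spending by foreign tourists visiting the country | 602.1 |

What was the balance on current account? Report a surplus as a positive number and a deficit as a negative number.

Goods: 1290.9
Services: 1120.6 + 651.4 + 602.1 = 2374.1
Primary income: 585.7 - 546.7 + 735.6 = 774.6
Secondary income: -247.9 + 201.7 = -46.2
Current account = 1290.9 + 2374.1 + 774.6 + (-46.2) = 4393.4
(Excluded from the current account — financial account: borrowing by resident firms from foreign banks 735.4, foreign purchases of equities on the domestic stock exchange 1228.5, acquisition of a foreign subsidiary by a resident firm (outward FDI) 1333.0; capital account: debt forgiveness received from foreign official creditors 253.4.)

4393.4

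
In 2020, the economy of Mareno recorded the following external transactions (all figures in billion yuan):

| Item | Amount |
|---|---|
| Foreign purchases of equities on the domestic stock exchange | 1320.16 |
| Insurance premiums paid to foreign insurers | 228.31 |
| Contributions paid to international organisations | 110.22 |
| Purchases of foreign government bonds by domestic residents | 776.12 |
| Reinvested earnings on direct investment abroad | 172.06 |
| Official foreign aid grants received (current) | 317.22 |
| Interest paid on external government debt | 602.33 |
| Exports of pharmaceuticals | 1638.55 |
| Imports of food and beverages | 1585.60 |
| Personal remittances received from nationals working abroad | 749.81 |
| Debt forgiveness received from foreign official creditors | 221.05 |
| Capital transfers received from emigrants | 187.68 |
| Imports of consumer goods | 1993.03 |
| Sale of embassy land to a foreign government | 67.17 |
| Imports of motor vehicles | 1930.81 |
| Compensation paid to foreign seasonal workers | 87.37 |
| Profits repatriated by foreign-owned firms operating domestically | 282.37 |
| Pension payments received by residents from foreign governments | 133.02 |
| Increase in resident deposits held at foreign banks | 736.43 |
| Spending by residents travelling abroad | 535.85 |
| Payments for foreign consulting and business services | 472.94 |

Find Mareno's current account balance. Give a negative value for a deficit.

-4818.17

Goods: -1993.03 - 1930.81 + 1638.55 - 1585.60 = -3870.89
Services: -535.85 - 472.94 - 228.31 = -1237.10
Primary income: -282.37 - 602.33 - 87.37 + 172.06 = -800.01
Secondary income: 749.81 + 133.02 - 110.22 + 317.22 = 1089.83
Current account = (-3870.89) + (-1237.10) + (-800.01) + 1089.83 = -4818.17
(Excluded from the current account — financial account: foreign purchases of equities on the domestic stock exchange 1320.16, purchases of foreign government bonds by domestic residents 776.12, increase in resident deposits held at foreign banks 736.43; capital account: debt forgiveness received from foreign official creditors 221.05, capital transfers received from emigrants 187.68, sale of embassy land to a foreign government 67.17.)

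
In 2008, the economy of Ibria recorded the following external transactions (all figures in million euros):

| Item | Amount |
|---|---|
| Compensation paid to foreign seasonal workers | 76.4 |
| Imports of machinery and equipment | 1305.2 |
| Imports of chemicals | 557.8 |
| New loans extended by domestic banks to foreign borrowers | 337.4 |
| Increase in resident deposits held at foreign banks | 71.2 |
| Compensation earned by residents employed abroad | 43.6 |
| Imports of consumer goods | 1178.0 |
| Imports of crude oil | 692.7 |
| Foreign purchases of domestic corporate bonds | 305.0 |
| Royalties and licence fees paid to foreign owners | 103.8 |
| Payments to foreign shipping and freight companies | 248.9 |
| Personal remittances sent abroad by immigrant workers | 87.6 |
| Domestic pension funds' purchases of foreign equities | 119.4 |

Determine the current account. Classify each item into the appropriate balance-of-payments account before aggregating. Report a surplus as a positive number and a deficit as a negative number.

-4206.8

Goods: -557.8 - 692.7 - 1305.2 - 1178.0 = -3733.7
Services: -103.8 - 248.9 = -352.7
Primary income: 43.6 - 76.4 = -32.8
Secondary income: -87.6
Current account = (-3733.7) + (-352.7) + (-32.8) + (-87.6) = -4206.8
(Excluded from the current account — financial account: new loans extended by domestic banks to foreign borrowers 337.4, increase in resident deposits held at foreign banks 71.2, foreign purchases of domestic corporate bonds 305.0, domestic pension funds' purchases of foreign equities 119.4.)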